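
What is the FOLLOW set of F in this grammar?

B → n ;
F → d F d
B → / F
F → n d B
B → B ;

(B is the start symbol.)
{ $, ';', 'd' }

In F → d F d: F is followed by d, add FIRST(d) \ {ε} = { 'd' }
In B → / F: F is at the end, add FOLLOW(B)

The FOLLOW sets referred to above (computed the same way, to a fixed point):
  FOLLOW(B) = { $, ';', 'd' }

Taking the union: FOLLOW(F) = { $, ';', 'd' }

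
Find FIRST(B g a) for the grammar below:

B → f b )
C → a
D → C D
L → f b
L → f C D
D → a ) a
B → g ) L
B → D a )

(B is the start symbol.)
FIRST sets of the non-terminals involved (from the grammar, by fixed-point iteration):
  FIRST(B) = { 'a', 'f', 'g' }

To compute FIRST(B g a), process the symbols left to right:
Symbol B is a non-terminal. Add FIRST(B) \ {ε} = { 'a', 'f', 'g' }
B is not nullable (ε ∉ FIRST(B)), so stop here.
FIRST(B g a) = { 'a', 'f', 'g' }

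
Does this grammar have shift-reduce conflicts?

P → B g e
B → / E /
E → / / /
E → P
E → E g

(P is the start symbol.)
Yes — I12: [E → / / / .] vs [B → . / E /]

Augment with P' → P and build the canonical LR(0) collection (I0 = CLOSURE({[P' → . P]}), then GOTO on every symbol after a dot until no new states appear). It has 13 states:
  I0: { [B → . / E /], [P → . B g e], [P' → . P] }  — shift
  I1: { [B → . / E /], [B → / . E /], [E → . / / /], [E → . E g], [E → . P], [P → . B g e] }  — shift
  I2: { [P → B . g e] }  — shift
  I3: { [P' → P .] }  — accept
  I4: { [P → B g . e] }  — shift
  I5: { [P → B g e .] }  — reduce
  I6: { [B → . / E /], [B → / . E /], [E → . / / /], [E → . E g], [E → . P], [E → / . / /], [P → . B g e] }  — shift
  I7: { [B → / E . /], [E → E . g] }  — shift
  I8: { [E → P .] }  — reduce
  I9: { [B → / E / .] }  — reduce
  I10: { [E → E g .] }  — reduce
  I11: { [B → . / E /], [B → / . E /], [E → . / / /], [E → . E g], [E → . P], [E → / . / /], [E → / / . /], [P → . B g e] }  — shift
  I12: { [B → . / E /], [B → / . E /], [E → . / / /], [E → . E g], [E → . P], [E → / . / /], [E → / / . /], [E → / / / .], [P → . B g e] }  — shift, reduce

I12 contains reduce item [E → / / / .] and shift items [B → . / E /], [E → . / / /], [E → / . / /], [E → / / . /] — shift-reduce conflict.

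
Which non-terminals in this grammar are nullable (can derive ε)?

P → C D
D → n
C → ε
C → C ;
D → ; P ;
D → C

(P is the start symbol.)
A non-terminal is nullable if it can derive ε (the empty string): either it has an ε-production, or it has a production whose right-hand side consists entirely of nullable non-terminals.

ε-productions: C → ε
So C is immediately nullable.
D → C: every symbol on the right is nullable, so D is nullable too.
P → C D: every symbol on the right is nullable, so P is nullable too.
Every non-terminal is now nullable.
Nullable = { 'C', 'D', 'P' }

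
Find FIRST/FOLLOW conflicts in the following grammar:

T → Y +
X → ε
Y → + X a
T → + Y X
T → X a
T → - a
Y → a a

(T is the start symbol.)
No FIRST/FOLLOW conflicts.

A FIRST/FOLLOW conflict occurs when a non-terminal N has a nullable alternative N → β (β ⇒* ε) and another alternative N → α with FIRST(α) ∩ FOLLOW(N) ≠ ∅: on such a lookahead the parser cannot decide between expanding α and letting N vanish via β.

Nullable non-terminals: X.
X has a nullable alternative but only one production, so nothing to check.

T, Y have no nullable alternative, so no FIRST/FOLLOW check is needed there.

No FIRST/FOLLOW conflicts found.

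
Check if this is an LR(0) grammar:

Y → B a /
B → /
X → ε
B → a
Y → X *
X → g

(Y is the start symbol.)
A grammar is LR(0) if no state in the canonical LR(0) collection has:
  - both a shift item (dot before a terminal) and a complete item (shift-reduce conflict), or
  - two or more complete items (reduce-reduce conflict; the accept item [Y' → Y .] counts as a complete item here).

Augment with Y' → Y and build the canonical LR(0) collection (I0 = CLOSURE({[Y' → . Y]}), then GOTO on every symbol after a dot until no new states appear). It has 10 states:
  I0: { [B → . /], [B → . a], [X → . g], [X → .], [Y → . B a /], [Y → . X *], [Y' → . Y] }  — shift, reduce
  I1: { [B → / .] }  — reduce
  I2: { [Y → B . a /] }  — shift
  I3: { [Y → X . *] }  — shift
  I4: { [Y' → Y .] }  — accept
  I5: { [B → a .] }  — reduce
  I6: { [X → g .] }  — reduce
  I7: { [Y → X * .] }  — reduce
  I8: { [Y → B a . /] }  — shift
  I9: { [Y → B a / .] }  — reduce

Conflict in state I0:
  Shift-reduce conflict between [X → .] and [B → . /]
So the grammar is NOT LR(0).

Answer: No. Shift-reduce conflict between [X → .] and [B → . /]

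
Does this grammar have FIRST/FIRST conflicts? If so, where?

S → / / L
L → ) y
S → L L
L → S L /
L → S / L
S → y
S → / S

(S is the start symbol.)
FIRST sets of the non-terminals at (or reachable through a nullable prefix from) the front of some alternative:
  FIRST(L) = { ')', '/', 'y' }
  FIRST(S) = { ')', '/', 'y' }

Productions for S:
  S → / / L: FIRST = { '/' }
  S → L L: FIRST = { ')', '/', 'y' }
  S → y: FIRST = { 'y' }
  S → / S: FIRST = { '/' }
Productions for L:
  L → ) y: FIRST = { ')' }
  L → S L /: FIRST = { ')', '/', 'y' }
  L → S / L: FIRST = { ')', '/', 'y' }

Conflict for S: S → / / L and S → L L
  Overlap: { '/' }
Conflict for S: S → / / L and S → / S
  Overlap: { '/' }
Conflict for S: S → L L and S → y
  Overlap: { 'y' }
Conflict for S: S → L L and S → / S
  Overlap: { '/' }
Conflict for L: L → ) y and L → S L /
  Overlap: { ')' }
Conflict for L: L → ) y and L → S / L
  Overlap: { ')' }
Conflict for L: L → S L / and L → S / L
  Overlap: { ')', '/', 'y' }

Answer: Yes. S → '/' '/' L / S → L L on { '/' }; S → '/' '/' L / S → '/' S on { '/' }; S → L L / S → y on { 'y' }; S → L L / S → '/' S on { '/' }; L → ')' y / L → S L '/' on { ')' }; L → ')' y / L → S '/' L on { ')' }; L → S L '/' / L → S '/' L on { ')', '/', 'y' }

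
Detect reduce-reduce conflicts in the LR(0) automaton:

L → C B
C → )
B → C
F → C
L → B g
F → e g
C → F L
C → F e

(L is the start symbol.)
Yes — I3: [B → C .] vs [F → C .]; I11: [B → C .] vs [F → C .]

A reduce-reduce conflict occurs when an LR(0) state has two complete items [A → α .] and [B → β .] — both call for a reduction, and with no lookahead the parser cannot choose between them.

Augment with L' → L and build the canonical LR(0) collection (I0 = CLOSURE({[L' → . L]}), then GOTO on every symbol after a dot until no new states appear). It has 13 states:
  I0: { [B → . C], [C → . )], [C → . F L], [C → . F e], [F → . C], [F → . e g], [L → . B g], [L → . C B], [L' → . L] }  — shift
  I1: { [C → ) .] }  — reduce
  I2: { [L → B . g] }  — shift
  I3: { [B → . C], [B → C .], [C → . )], [C → . F L], [C → . F e], [F → . C], [F → . e g], [F → C .], [L → C . B] }  — shift, 2 reduces
  I4: { [B → . C], [C → . )], [C → . F L], [C → . F e], [C → F . L], [C → F . e], [F → . C], [F → . e g], [L → . B g], [L → . C B] }  — shift
  I5: { [L' → L .] }  — accept
  I6: { [F → e . g] }  — shift
  I7: { [F → e g .] }  — reduce
  I8: { [C → F L .] }  — reduce
  I9: { [C → F e .], [F → e . g] }  — shift, reduce
  I10: { [L → C B .] }  — reduce
  I11: { [B → C .], [F → C .] }  — 2 reduces
  I12: { [L → B g .] }  — reduce

I3 contains complete items [B → C .], [F → C .] — reduce-reduce conflict.
I11 contains complete items [B → C .], [F → C .] — reduce-reduce conflict.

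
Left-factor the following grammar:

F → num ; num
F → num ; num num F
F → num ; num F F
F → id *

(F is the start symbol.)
F → num ; num F'
F' → ε
F' → num F
F' → F F
F → id *

Left-factoring transforms A → αβ₁ | αβ₂ into A → αA' and A' → β₁ | β₂
(α is the longest common prefix among the alternatives). Repeat until
no nonterminal has two alternatives with a common prefix.

Round 1: F has alternatives sharing prefix 'num ; num'. Introduce F': F → num ; num F'
  Add: F' → ε
  Add: F' → num F
  Add: F' → F F

No remaining common prefixes — done.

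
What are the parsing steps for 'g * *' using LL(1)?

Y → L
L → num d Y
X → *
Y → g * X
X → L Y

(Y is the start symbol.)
LL(1) parsing maintains a stack (initially the start symbol over $) and the input. At each step: if the stack top is a terminal, match it against the current input token; if it is a non-terminal N, replace it with the RHS of M[N, lookahead] (the unique production whose predict set contains the lookahead).

Stack is shown with the top on the left.

Stack    Input    Action
------------------------
Y $      g * * $  output Y → g * X
g * X $  g * * $  match 'g'
* X $    * * $    match '*'
X $      * $      output X → *
* $      * $      match '*'
$        $        accept

The string is accepted.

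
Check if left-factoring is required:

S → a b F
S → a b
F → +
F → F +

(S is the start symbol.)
Left-factoring is needed when two productions for the same non-terminal
share a common prefix on the right-hand side.

Productions for S:
  S → a b F
  S → a b
Productions for F:
  F → +
  F → F +

Found common prefix 'a b' in productions for S

Answer: Yes, S has productions with common prefix 'a b'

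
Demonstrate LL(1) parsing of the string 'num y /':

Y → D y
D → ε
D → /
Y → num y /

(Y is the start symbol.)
LL(1) parsing maintains a stack (initially the start symbol over $) and the input. At each step: if the stack top is a terminal, match it against the current input token; if it is a non-terminal N, replace it with the RHS of M[N, lookahead] (the unique production whose predict set contains the lookahead).

Stack is shown with the top on the left.

Stack      Input      Action
----------------------------
Y $        num y / $  output Y → num y /
num y / $  num y / $  match 'num'
y / $      y / $      match 'y'
/ $        / $        match '/'
$          $          accept

The string is accepted.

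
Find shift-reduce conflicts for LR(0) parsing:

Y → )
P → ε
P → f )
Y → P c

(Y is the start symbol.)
Yes — I0: [P → .] vs [P → . f )]

A shift-reduce conflict occurs when an LR(0) state has both:
  - a complete (reduce) item [A → α .] (dot at the end), and
  - a shift item [B → β . c γ] (dot before a terminal).

Augment with Y' → Y and build the canonical LR(0) collection (I0 = CLOSURE({[Y' → . Y]}), then GOTO on every symbol after a dot until no new states appear). It has 7 states:
  I0: { [P → . f )], [P → .], [Y → . )], [Y → . P c], [Y' → . Y] }  — shift, reduce
  I1: { [Y → ) .] }  — reduce
  I2: { [Y → P . c] }  — shift
  I3: { [Y' → Y .] }  — accept
  I4: { [P → f . )] }  — shift
  I5: { [P → f ) .] }  — reduce
  I6: { [Y → P c .] }  — reduce

I0 contains reduce item [P → .] and shift items [P → . f )], [Y → . )] — shift-reduce conflict.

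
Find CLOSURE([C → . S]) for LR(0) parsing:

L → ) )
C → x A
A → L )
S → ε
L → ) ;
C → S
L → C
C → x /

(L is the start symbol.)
{ [C → . S], [S → .] }

To compute CLOSURE, for each item [A → α.Bβ] where B is a non-terminal, add [B → .γ] for all productions B → γ; repeat for the newly added items until nothing changes.

Start with: [C → . S]
  [C → . S] has the dot before S: add [S → .]
No further items can be added.

CLOSURE = { [C → . S], [S → .] }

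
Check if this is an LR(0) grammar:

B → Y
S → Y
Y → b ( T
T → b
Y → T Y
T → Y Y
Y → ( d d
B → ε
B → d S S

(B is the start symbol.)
A grammar is LR(0) if no state in the canonical LR(0) collection has:
  - both a shift item (dot before a terminal) and a complete item (shift-reduce conflict), or
  - two or more complete items (reduce-reduce conflict; the accept item [B' → B .] counts as a complete item here).

Augment with B' → B and build the canonical LR(0) collection (I0 = CLOSURE({[B' → . B]}), then GOTO on every symbol after a dot until no new states appear). It has 17 states:
  I0: { [B → . Y], [B → . d S S], [B → .], [B' → . B], [T → . Y Y], [T → . b], [Y → . ( d d], [Y → . T Y], [Y → . b ( T] }  — shift, reduce
  I1: { [Y → ( . d d] }  — shift
  I2: { [B' → B .] }  — accept
  I3: { [T → . Y Y], [T → . b], [Y → . ( d d], [Y → . T Y], [Y → . b ( T], [Y → T . Y] }  — shift
  I4: { [B → Y .], [T → . Y Y], [T → . b], [T → Y . Y], [Y → . ( d d], [Y → . T Y], [Y → . b ( T] }  — shift, reduce
  I5: { [T → b .], [Y → b . ( T] }  — shift, reduce
  I6: { [B → d . S S], [S → . Y], [T → . Y Y], [T → . b], [Y → . ( d d], [Y → . T Y], [Y → . b ( T] }  — shift
  I7: { [B → d S . S], [S → . Y], [T → . Y Y], [T → . b], [Y → . ( d d], [Y → . T Y], [Y → . b ( T] }  — shift
  I8: { [S → Y .], [T → . Y Y], [T → . b], [T → Y . Y], [Y → . ( d d], [Y → . T Y], [Y → . b ( T] }  — shift, reduce
  I9: { [T → . Y Y], [T → . b], [T → Y . Y], [T → Y Y .], [Y → . ( d d], [Y → . T Y], [Y → . b ( T] }  — shift, reduce
  I10: { [B → d S S .] }  — reduce
  I11: { [T → . Y Y], [T → . b], [Y → . ( d d], [Y → . T Y], [Y → . b ( T], [Y → b ( . T] }  — shift
  I12: { [T → . Y Y], [T → . b], [Y → . ( d d], [Y → . T Y], [Y → . b ( T], [Y → T . Y], [Y → b ( T .] }  — shift, reduce
  I13: { [T → . Y Y], [T → . b], [T → Y . Y], [Y → . ( d d], [Y → . T Y], [Y → . b ( T] }  — shift
  I14: { [T → . Y Y], [T → . b], [T → Y . Y], [Y → . ( d d], [Y → . T Y], [Y → . b ( T], [Y → T Y .] }  — shift, reduce
  I15: { [Y → ( d . d] }  — shift
  I16: { [Y → ( d d .] }  — reduce

Conflict in state I0:
  Shift-reduce conflict between [B → .] and [B → . d S S]
So the grammar is NOT LR(0).

Answer: No. Shift-reduce conflict between [B → .] and [B → . d S S]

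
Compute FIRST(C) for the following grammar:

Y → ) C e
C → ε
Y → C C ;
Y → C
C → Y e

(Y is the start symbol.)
To compute FIRST(C), examine every production with C on the left-hand side, reading each right-hand side left to right until a non-nullable symbol is reached.

FIRST sets of the other non-terminals involved (by the same procedure, iterated to a fixed point):
  FIRST(Y) = { ')', ';', 'e', ε }

From C → ε:
  - ε-production, so ε ∈ FIRST(C)
From C → Y e:
  - Y is a non-terminal: add FIRST(Y) \ {ε} = { ')', ';', 'e' }
    Y is nullable, so continue to the next symbol
  - e is a terminal: add 'e' and stop

Collecting: FIRST(C) = { ')', ';', 'e', ε }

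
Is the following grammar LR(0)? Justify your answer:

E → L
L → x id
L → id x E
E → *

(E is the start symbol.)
Yes, the grammar is LR(0)

Augment with E' → E and build the canonical LR(0) collection (I0 = CLOSURE({[E' → . E]}), then GOTO on every symbol after a dot until no new states appear). It has 9 states:
  I0: { [E → . *], [E → . L], [E' → . E], [L → . id x E], [L → . x id] }  — shift
  I1: { [E → * .] }  — reduce
  I2: { [E' → E .] }  — accept
  I3: { [E → L .] }  — reduce
  I4: { [L → id . x E] }  — shift
  I5: { [L → x . id] }  — shift
  I6: { [L → x id .] }  — reduce
  I7: { [E → . *], [E → . L], [L → . id x E], [L → . x id], [L → id x . E] }  — shift
  I8: { [L → id x E .] }  — reduce

Every state is either a pure shift/goto state or contains exactly one complete item and nothing to shift — no conflicts. The grammar is LR(0).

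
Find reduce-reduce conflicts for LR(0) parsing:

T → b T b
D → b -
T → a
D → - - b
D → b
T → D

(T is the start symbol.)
No reduce-reduce conflicts

A reduce-reduce conflict occurs when an LR(0) state has two complete items [A → α .] and [B → β .] — both call for a reduction, and with no lookahead the parser cannot choose between them.

Augment with T' → T and build the canonical LR(0) collection (I0 = CLOSURE({[T' → . T]}), then GOTO on every symbol after a dot until no new states appear). It has 11 states:
  I0: { [D → . - - b], [D → . b -], [D → . b], [T → . D], [T → . a], [T → . b T b], [T' → . T] }  — shift
  I1: { [D → - . - b] }  — shift
  I2: { [T → D .] }  — reduce
  I3: { [T' → T .] }  — accept
  I4: { [T → a .] }  — reduce
  I5: { [D → . - - b], [D → . b -], [D → . b], [D → b . -], [D → b .], [T → . D], [T → . a], [T → . b T b], [T → b . T b] }  — shift, reduce
  I6: { [D → - . - b], [D → b - .] }  — shift, reduce
  I7: { [T → b T . b] }  — shift
  I8: { [T → b T b .] }  — reduce
  I9: { [D → - - . b] }  — shift
  I10: { [D → - - b .] }  — reduce

No state contains more than one complete item.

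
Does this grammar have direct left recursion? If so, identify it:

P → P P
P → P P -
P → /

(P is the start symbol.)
Yes, P is left-recursive

Direct left recursion occurs when N → N α for some non-terminal N (the right-hand side begins with the left-hand side itself).

P → P P: LEFT RECURSIVE (starts with P)
P → P P -: LEFT RECURSIVE (starts with P)
P → /: starts with '/'

The grammar has direct left recursion on: P.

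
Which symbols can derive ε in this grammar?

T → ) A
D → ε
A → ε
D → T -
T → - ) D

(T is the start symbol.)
A non-terminal is nullable if it can derive ε (the empty string): either it has an ε-production, or it has a production whose right-hand side consists entirely of nullable non-terminals.

ε-productions: D → ε, A → ε
So D, A are immediately nullable.
No further non-terminal can be added: every production for the remaining non-terminals contains a terminal or a non-nullable non-terminal.
Nullable = { 'A', 'D' }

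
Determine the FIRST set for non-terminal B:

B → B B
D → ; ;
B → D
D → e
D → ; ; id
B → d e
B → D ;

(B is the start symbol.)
FIRST sets of the other non-terminals involved (by the same procedure, iterated to a fixed point):
  FIRST(D) = { ';', 'e' }

From B → B B:
  - B is the symbol being defined: contributes nothing new
    B is not nullable, so stop
From B → D:
  - D is a non-terminal: add FIRST(D) \ {ε} = { ';', 'e' }
    D is not nullable, so stop
From B → d e:
  - d is a terminal: add 'd' and stop
From B → D ;:
  - D is a non-terminal: add FIRST(D) \ {ε} = { ';', 'e' }
    D is not nullable, so stop

Collecting: FIRST(B) = { ';', 'd', 'e' }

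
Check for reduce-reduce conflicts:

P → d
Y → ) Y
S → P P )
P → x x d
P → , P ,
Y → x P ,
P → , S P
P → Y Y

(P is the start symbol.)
Yes — I9: [P → d .] vs [P → x x d .]

A reduce-reduce conflict occurs when an LR(0) state has two complete items [A → α .] and [B → β .] — both call for a reduction, and with no lookahead the parser cannot choose between them.

Augment with P' → P and build the canonical LR(0) collection (I0 = CLOSURE({[P' → . P]}), then GOTO on every symbol after a dot until no new states appear). It has 20 states:
  I0: { [P → . , P ,], [P → . , S P], [P → . Y Y], [P → . d], [P → . x x d], [P' → . P], [Y → . ) Y], [Y → . x P ,] }  — shift
  I1: { [Y → ) . Y], [Y → . ) Y], [Y → . x P ,] }  — shift
  I2: { [P → , . P ,], [P → , . S P], [P → . , P ,], [P → . , S P], [P → . Y Y], [P → . d], [P → . x x d], [S → . P P )], [Y → . ) Y], [Y → . x P ,] }  — shift
  I3: { [P' → P .] }  — accept
  I4: { [P → Y . Y], [Y → . ) Y], [Y → . x P ,] }  — shift
  I5: { [P → d .] }  — reduce
  I6: { [P → . , P ,], [P → . , S P], [P → . Y Y], [P → . d], [P → . x x d], [P → x . x d], [Y → . ) Y], [Y → . x P ,], [Y → x . P ,] }  — shift
  I7: { [Y → x P . ,] }  — shift
  I8: { [P → . , P ,], [P → . , S P], [P → . Y Y], [P → . d], [P → . x x d], [P → x . x d], [P → x x . d], [Y → . ) Y], [Y → . x P ,], [Y → x . P ,] }  — shift
  I9: { [P → d .], [P → x x d .] }  — 2 reduces
  I10: { [Y → x P , .] }  — reduce
  I11: { [P → Y Y .] }  — reduce
  I12: { [P → . , P ,], [P → . , S P], [P → . Y Y], [P → . d], [P → . x x d], [Y → . ) Y], [Y → . x P ,], [Y → x . P ,] }  — shift
  I13: { [P → , P . ,], [P → . , P ,], [P → . , S P], [P → . Y Y], [P → . d], [P → . x x d], [S → P . P )], [Y → . ) Y], [Y → . x P ,] }  — shift
  I14: { [P → , S . P], [P → . , P ,], [P → . , S P], [P → . Y Y], [P → . d], [P → . x x d], [Y → . ) Y], [Y → . x P ,] }  — shift
  I15: { [P → , S P .] }  — reduce
  I16: { [P → , . P ,], [P → , . S P], [P → , P , .], [P → . , P ,], [P → . , S P], [P → . Y Y], [P → . d], [P → . x x d], [S → . P P )], [Y → . ) Y], [Y → . x P ,] }  — shift, reduce
  I17: { [S → P P . )] }  — shift
  I18: { [S → P P ) .] }  — reduce
  I19: { [Y → ) Y .] }  — reduce

I9 contains complete items [P → d .], [P → x x d .] — reduce-reduce conflict.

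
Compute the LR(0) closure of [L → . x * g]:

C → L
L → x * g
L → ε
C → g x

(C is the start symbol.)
Start with: [L → . x * g]
The dot precedes the terminal x, so nothing is added.

CLOSURE = { [L → . x * g] }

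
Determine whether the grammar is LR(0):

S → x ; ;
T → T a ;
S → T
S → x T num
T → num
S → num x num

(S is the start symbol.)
No. Shift-reduce conflict between [S → T .] and [T → T . a ;]

Augment with S' → S and build the canonical LR(0) collection (I0 = CLOSURE({[S' → . S]}), then GOTO on every symbol after a dot until no new states appear). It has 14 states:
  I0: { [S → . T], [S → . num x num], [S → . x ; ;], [S → . x T num], [S' → . S], [T → . T a ;], [T → . num] }  — shift
  I1: { [S' → S .] }  — accept
  I2: { [S → T .], [T → T . a ;] }  — shift, reduce
  I3: { [S → num . x num], [T → num .] }  — shift, reduce
  I4: { [S → x . ; ;], [S → x . T num], [T → . T a ;], [T → . num] }  — shift
  I5: { [S → x ; . ;] }  — shift
  I6: { [S → x T . num], [T → T . a ;] }  — shift
  I7: { [T → num .] }  — reduce
  I8: { [T → T a . ;] }  — shift
  I9: { [S → x T num .] }  — reduce
  I10: { [T → T a ; .] }  — reduce
  I11: { [S → x ; ; .] }  — reduce
  I12: { [S → num x . num] }  — shift
  I13: { [S → num x num .] }  — reduce

Conflict in state I2:
  Shift-reduce conflict between [S → T .] and [T → T . a ;]
So the grammar is NOT LR(0).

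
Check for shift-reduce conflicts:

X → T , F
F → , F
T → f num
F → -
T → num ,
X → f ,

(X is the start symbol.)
No shift-reduce conflicts

A shift-reduce conflict occurs when an LR(0) state has both:
  - a complete (reduce) item [A → α .] (dot at the end), and
  - a shift item [B → β . c γ] (dot before a terminal).

Augment with X' → X and build the canonical LR(0) collection (I0 = CLOSURE({[X' → . X]}), then GOTO on every symbol after a dot until no new states appear). It has 13 states:
  I0: { [T → . f num], [T → . num ,], [X → . T , F], [X → . f ,], [X' → . X] }  — shift
  I1: { [X → T . , F] }  — shift
  I2: { [X' → X .] }  — accept
  I3: { [T → f . num], [X → f . ,] }  — shift
  I4: { [T → num . ,] }  — shift
  I5: { [T → num , .] }  — reduce
  I6: { [X → f , .] }  — reduce
  I7: { [T → f num .] }  — reduce
  I8: { [F → . , F], [F → . -], [X → T , . F] }  — shift
  I9: { [F → , . F], [F → . , F], [F → . -] }  — shift
  I10: { [F → - .] }  — reduce
  I11: { [X → T , F .] }  — reduce
  I12: { [F → , F .] }  — reduce

No state contains both a complete item and a shift item.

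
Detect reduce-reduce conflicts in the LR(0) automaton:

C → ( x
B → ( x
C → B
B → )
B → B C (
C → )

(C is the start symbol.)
Yes — I2: [B → ) .] vs [C → ) .]; I7: [B → ( x .] vs [C → ( x .]

A reduce-reduce conflict occurs when an LR(0) state has two complete items [A → α .] and [B → β .] — both call for a reduction, and with no lookahead the parser cannot choose between them.

Augment with C' → C and build the canonical LR(0) collection (I0 = CLOSURE({[C' → . C]}), then GOTO on every symbol after a dot until no new states appear). It has 8 states:
  I0: { [B → . ( x], [B → . )], [B → . B C (], [C → . ( x], [C → . )], [C → . B], [C' → . C] }  — shift
  I1: { [B → ( . x], [C → ( . x] }  — shift
  I2: { [B → ) .], [C → ) .] }  — 2 reduces
  I3: { [B → . ( x], [B → . )], [B → . B C (], [B → B . C (], [C → . ( x], [C → . )], [C → . B], [C → B .] }  — shift, reduce
  I4: { [C' → C .] }  — accept
  I5: { [B → B C . (] }  — shift
  I6: { [B → B C ( .] }  — reduce
  I7: { [B → ( x .], [C → ( x .] }  — 2 reduces

I2 contains complete items [B → ) .], [C → ) .] — reduce-reduce conflict.
I7 contains complete items [B → ( x .], [C → ( x .] — reduce-reduce conflict.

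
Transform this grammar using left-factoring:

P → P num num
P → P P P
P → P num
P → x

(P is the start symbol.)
Left-factoring transforms A → αβ₁ | αβ₂ into A → αA' and A' → β₁ | β₂
(α is the longest common prefix among the alternatives). Repeat until
no nonterminal has two alternatives with a common prefix.

Round 1: P has alternatives sharing prefix 'P'. Introduce P': P → P P'
  Add: P' → num num
  Add: P' → P P
  Add: P' → num

Round 2: P' has alternatives sharing prefix 'num'. Introduce P'': P' → num P''
  Add: P'' → num
  Add: P'' → ε

No remaining common prefixes — done.

Resulting grammar:
P → P P'
P' → num P''
P'' → num
P'' → ε
P' → P P
P → x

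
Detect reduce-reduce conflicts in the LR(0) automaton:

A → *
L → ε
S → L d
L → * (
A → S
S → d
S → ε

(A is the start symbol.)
Yes — I0: [L → .] vs [S → .]

Augment with A' → A and build the canonical LR(0) collection (I0 = CLOSURE({[A' → . A]}), then GOTO on every symbol after a dot until no new states appear). It has 8 states:
  I0: { [A → . *], [A → . S], [A' → . A], [L → . * (], [L → .], [S → . L d], [S → . d], [S → .] }  — shift, 2 reduces
  I1: { [A → * .], [L → * . (] }  — shift, reduce
  I2: { [A' → A .] }  — accept
  I3: { [S → L . d] }  — shift
  I4: { [A → S .] }  — reduce
  I5: { [S → d .] }  — reduce
  I6: { [S → L d .] }  — reduce
  I7: { [L → * ( .] }  — reduce

I0 contains complete items [L → .], [S → .] — reduce-reduce conflict.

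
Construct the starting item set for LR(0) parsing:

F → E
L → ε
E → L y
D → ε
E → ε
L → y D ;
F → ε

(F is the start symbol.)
{ [E → . L y], [E → .], [F → . E], [F → .], [F' → . F], [L → . y D ;], [L → .] }

First, augment the grammar with F' → F
I₀ = CLOSURE({ [F' → . F] }):
  [F' → . F] has the dot before F: add [F → . E], [F → .]
  [F → . E] has the dot before E: add [E → . L y], [E → .]
  [E → . L y] has the dot before L: add [L → .], [L → . y D ;]
No further items can be added.

I₀ = { [E → . L y], [E → .], [F → . E], [F → .], [F' → . F], [L → . y D ;], [L → .] }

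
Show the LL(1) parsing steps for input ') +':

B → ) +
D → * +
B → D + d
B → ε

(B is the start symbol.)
LL(1) parsing maintains a stack (initially the start symbol over $) and the input. At each step: if the stack top is a terminal, match it against the current input token; if it is a non-terminal N, replace it with the RHS of M[N, lookahead] (the unique production whose predict set contains the lookahead).

Stack is shown with the top on the left.

Stack  Input  Action
--------------------
B $    ) + $  output B → ) +
) + $  ) + $  match ')'
+ $    + $    match '+'
$      $      accept

The string is accepted.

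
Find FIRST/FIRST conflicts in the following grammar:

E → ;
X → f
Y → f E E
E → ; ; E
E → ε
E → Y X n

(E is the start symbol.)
Yes. E → ';' / E → ';' ';' E on { ';' }

FIRST sets of the non-terminals at (or reachable through a nullable prefix from) the front of some alternative:
  FIRST(Y) = { 'f' }

Productions for E:
  E → ;: FIRST = { ';' }
  E → ; ; E: FIRST = { ';' }
  E → ε: FIRST = { ε }
  E → Y X n: FIRST = { 'f' }
X, Y have only one production, so no FIRST/FIRST conflict is possible there.

Conflict for E: E → ; and E → ; ; E
  Overlap: { ';' }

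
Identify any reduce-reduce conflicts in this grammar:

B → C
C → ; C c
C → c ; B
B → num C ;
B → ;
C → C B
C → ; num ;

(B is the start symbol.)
A reduce-reduce conflict occurs when an LR(0) state has two complete items [A → α .] and [B → β .] — both call for a reduction, and with no lookahead the parser cannot choose between them.

Augment with B' → B and build the canonical LR(0) collection (I0 = CLOSURE({[B' → . B]}), then GOTO on every symbol after a dot until no new states appear). It has 16 states:
  I0: { [B → . ;], [B → . C], [B → . num C ;], [B' → . B], [C → . ; C c], [C → . ; num ;], [C → . C B], [C → . c ; B] }  — shift
  I1: { [B → ; .], [C → . ; C c], [C → . ; num ;], [C → . C B], [C → . c ; B], [C → ; . C c], [C → ; . num ;] }  — shift, reduce
  I2: { [B' → B .] }  — accept
  I3: { [B → . ;], [B → . C], [B → . num C ;], [B → C .], [C → . ; C c], [C → . ; num ;], [C → . C B], [C → . c ; B], [C → C . B] }  — shift, reduce
  I4: { [C → c . ; B] }  — shift
  I5: { [B → num . C ;], [C → . ; C c], [C → . ; num ;], [C → . C B], [C → . c ; B] }  — shift
  I6: { [C → . ; C c], [C → . ; num ;], [C → . C B], [C → . c ; B], [C → ; . C c], [C → ; . num ;] }  — shift
  I7: { [B → . ;], [B → . C], [B → . num C ;], [B → num C . ;], [C → . ; C c], [C → . ; num ;], [C → . C B], [C → . c ; B], [C → C . B] }  — shift
  I8: { [B → ; .], [B → num C ; .], [C → . ; C c], [C → . ; num ;], [C → . C B], [C → . c ; B], [C → ; . C c], [C → ; . num ;] }  — shift, 2 reduces
  I9: { [C → C B .] }  — reduce
  I10: { [B → . ;], [B → . C], [B → . num C ;], [C → . ; C c], [C → . ; num ;], [C → . C B], [C → . c ; B], [C → ; C . c], [C → C . B] }  — shift
  I11: { [C → ; num . ;] }  — shift
  I12: { [C → ; num ; .] }  — reduce
  I13: { [C → ; C c .], [C → c . ; B] }  — shift, reduce
  I14: { [B → . ;], [B → . C], [B → . num C ;], [C → . ; C c], [C → . ; num ;], [C → . C B], [C → . c ; B], [C → c ; . B] }  — shift
  I15: { [C → c ; B .] }  — reduce

I8 contains complete items [B → ; .], [B → num C ; .] — reduce-reduce conflict.

Answer: Yes — I8: [B → ; .] vs [B → num C ; .]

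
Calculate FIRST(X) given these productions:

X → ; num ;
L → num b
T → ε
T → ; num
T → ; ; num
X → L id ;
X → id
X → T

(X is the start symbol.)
{ ';', 'id', 'num', ε }

To compute FIRST(X), examine every production with X on the left-hand side, reading each right-hand side left to right until a non-nullable symbol is reached.

FIRST sets of the other non-terminals involved (by the same procedure, iterated to a fixed point):
  FIRST(L) = { 'num' }
  FIRST(T) = { ';', ε }

From X → ; num ;:
  - ';' is a terminal: add ';' and stop
From X → L id ;:
  - L is a non-terminal: add FIRST(L) \ {ε} = { 'num' }
    L is not nullable, so stop
From X → id:
  - id is a terminal: add 'id' and stop
From X → T:
  - T is a non-terminal: add FIRST(T) \ {ε} = { ';' }
    T is nullable and nothing follows, so the whole right-hand side can vanish: ε ∈ FIRST(X)

Collecting: FIRST(X) = { ';', 'id', 'num', ε }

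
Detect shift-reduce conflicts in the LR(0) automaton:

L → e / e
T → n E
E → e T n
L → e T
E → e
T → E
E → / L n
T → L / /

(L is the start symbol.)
A shift-reduce conflict occurs when an LR(0) state has both:
  - a complete (reduce) item [A → α .] (dot at the end), and
  - a shift item [B → β . c γ] (dot before a terminal).

Augment with L' → L and build the canonical LR(0) collection (I0 = CLOSURE({[L' → . L]}), then GOTO on every symbol after a dot until no new states appear). It has 20 states:
  I0: { [L → . e / e], [L → . e T], [L' → . L] }  — shift
  I1: { [L' → L .] }  — accept
  I2: { [E → . / L n], [E → . e T n], [E → . e], [L → . e / e], [L → . e T], [L → e . / e], [L → e . T], [T → . E], [T → . L / /], [T → . n E] }  — shift
  I3: { [E → / . L n], [L → . e / e], [L → . e T], [L → e / . e] }  — shift
  I4: { [T → E .] }  — reduce
  I5: { [T → L . / /] }  — shift
  I6: { [L → e T .] }  — reduce
  I7: { [E → . / L n], [E → . e T n], [E → . e], [E → e . T n], [E → e .], [L → . e / e], [L → . e T], [L → e . / e], [L → e . T], [T → . E], [T → . L / /], [T → . n E] }  — shift, reduce
  I8: { [E → . / L n], [E → . e T n], [E → . e], [T → n . E] }  — shift
  I9: { [E → / . L n], [L → . e / e], [L → . e T] }  — shift
  I10: { [T → n E .] }  — reduce
  I11: { [E → . / L n], [E → . e T n], [E → . e], [E → e . T n], [E → e .], [L → . e / e], [L → . e T], [T → . E], [T → . L / /], [T → . n E] }  — shift, reduce
  I12: { [E → e T . n] }  — shift
  I13: { [E → e T n .] }  — reduce
  I14: { [E → / L . n] }  — shift
  I15: { [E → / L n .] }  — reduce
  I16: { [E → e T . n], [L → e T .] }  — shift, reduce
  I17: { [T → L / . /] }  — shift
  I18: { [T → L / / .] }  — reduce
  I19: { [E → . / L n], [E → . e T n], [E → . e], [L → . e / e], [L → . e T], [L → e . / e], [L → e . T], [L → e / e .], [T → . E], [T → . L / /], [T → . n E] }  — shift, reduce

I7 contains reduce item [E → e .] and shift items [E → . / L n], [E → . e], [E → . e T n], [L → . e / e], [L → e . / e], [L → . e T], [T → . n E] — shift-reduce conflict.
I11 contains reduce item [E → e .] and shift items [E → . / L n], [E → . e], [E → . e T n], [L → . e / e], [L → . e T], [T → . n E] — shift-reduce conflict.
I16 contains reduce item [L → e T .] and shift item [E → e T . n] — shift-reduce conflict.
I19 contains reduce item [L → e / e .] and shift items [E → . / L n], [E → . e], [E → . e T n], [L → . e / e], [L → e . / e], [L → . e T], [T → . n E] — shift-reduce conflict.

Answer: Yes — I7: [E → e .] vs [E → . / L n]; I11: [E → e .] vs [E → . / L n]; I16: [L → e T .] vs [E → e T . n]; I19: [L → e / e .] vs [E → . / L n]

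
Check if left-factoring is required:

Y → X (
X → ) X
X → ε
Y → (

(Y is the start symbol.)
No, left-factoring is not needed

Left-factoring is needed when two productions for the same non-terminal
share a common prefix on the right-hand side.

Productions for Y:
  Y → X (
  Y → (
Productions for X:
  X → ) X
  X → ε

No common prefixes found.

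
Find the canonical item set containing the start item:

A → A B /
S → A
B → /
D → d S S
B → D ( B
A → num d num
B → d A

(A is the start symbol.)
{ [A → . A B /], [A → . num d num], [A' → . A] }

First, augment the grammar with A' → A
I₀ = CLOSURE({ [A' → . A] }):
  [A' → . A] has the dot before A: add [A → . A B /], [A → . num d num]
No further items can be added.

I₀ = { [A → . A B /], [A → . num d num], [A' → . A] }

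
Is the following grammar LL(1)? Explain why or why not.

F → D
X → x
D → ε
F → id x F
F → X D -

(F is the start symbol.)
A grammar is LL(1) if for each non-terminal N with multiple productions, the predict sets of those productions are pairwise disjoint, where PREDICT(N → α) = (FIRST(α) \ {ε}) ∪ (FOLLOW(N) if α ⇒* ε).

Relevant sets:
  FIRST(D) = { ε }
  FIRST(X) = { 'x' }
  FOLLOW(F) = { $ }

For F:
  PREDICT(F → D) = { $ }
  PREDICT(F → id x F) = { 'id' }
  PREDICT(F → X D '-') = { 'x' }
X, D have a single production, so nothing to check there.

All predict sets are disjoint. The grammar IS LL(1).

Answer: Yes, the grammar is LL(1).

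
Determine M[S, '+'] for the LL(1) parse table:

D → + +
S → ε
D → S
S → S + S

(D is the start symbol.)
To find M[S, '+'], we find productions for S where '+' is in the predict set (PREDICT(N → α) = (FIRST(α) \ {ε}) ∪ (FOLLOW(N) if α ⇒* ε)).

Relevant sets:
  FIRST(S) = { '+', ε }
  FOLLOW(S) = { $, '+' }

S → ε: PREDICT = { $, '+' }
  '+' is in predict set, so this production goes in M[S, '+']
S → S + S: PREDICT = { '+' }
  '+' is in predict set, so this production goes in M[S, '+']

M[S, '+'] = S → ε, S → S + S  (a multiply-defined cell — the grammar is not LL(1))

Answer: S → ε, S → S + S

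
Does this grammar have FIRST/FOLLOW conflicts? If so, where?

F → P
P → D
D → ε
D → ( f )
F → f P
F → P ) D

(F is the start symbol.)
No FIRST/FOLLOW conflicts.

Nullable non-terminals: D, F, P.
FIRST sets used below: FIRST(P) = { '(', ε }

D: nullable alternative(s) D → ε; FOLLOW(D) = { $, ')' }
  D → ε: FIRST \ {ε} = { } — this is the only nullable alternative, skip
  D → ( f ): FIRST \ {ε} = { '(' } — disjoint from FOLLOW(D)

F: nullable alternative(s) F → P; FOLLOW(F) = { $ }
  F → P: FIRST \ {ε} = { '(' } — this is the only nullable alternative, skip
  F → f P: FIRST \ {ε} = { 'f' } — disjoint from FOLLOW(F)
  F → P ) D: FIRST \ {ε} = { '(', ')' } — disjoint from FOLLOW(F)
P has a nullable alternative but only one production, so nothing to check.

No FIRST/FOLLOW conflicts found.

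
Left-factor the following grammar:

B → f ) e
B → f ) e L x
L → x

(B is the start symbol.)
B → f ) e B'
B' → ε
B' → L x
L → x

Left-factoring transforms A → αβ₁ | αβ₂ into A → αA' and A' → β₁ | β₂
(α is the longest common prefix among the alternatives). Repeat until
no nonterminal has two alternatives with a common prefix.

Round 1: B has alternatives sharing prefix 'f ) e'. Introduce B': B → f ) e B'
  Add: B' → ε
  Add: B' → L x

No remaining common prefixes — done.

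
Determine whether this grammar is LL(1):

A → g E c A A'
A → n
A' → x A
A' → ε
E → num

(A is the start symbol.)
No. Predict set conflict for A': { 'x' }

A grammar is LL(1) if for each non-terminal N with multiple productions, the predict sets of those productions are pairwise disjoint, where PREDICT(N → α) = (FIRST(α) \ {ε}) ∪ (FOLLOW(N) if α ⇒* ε).

Relevant sets:
  FOLLOW(A') = { $, 'x' }

For A:
  PREDICT(A → g E c A A') = { 'g' }
  PREDICT(A → n) = { 'n' }
For A':
  PREDICT(A' → x A) = { 'x' }
  PREDICT(A' → ε) = { $, 'x' }
E has a single production, so nothing to check there.

Conflict found: Predict set conflict for A': { 'x' }
The grammar is NOT LL(1).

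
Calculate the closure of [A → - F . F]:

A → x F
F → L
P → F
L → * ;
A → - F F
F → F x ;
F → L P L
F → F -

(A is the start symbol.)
{ [A → - F . F], [F → . F -], [F → . F x ;], [F → . L P L], [F → . L], [L → . * ;] }

Start with: [A → - F . F]
  [A → - F . F] has the dot before F: add [F → . L], [F → . F x ;], [F → . L P L], [F → . F -]
  [F → . L] has the dot before L: add [L → . * ;]
No further items can be added.

CLOSURE = { [A → - F . F], [F → . F -], [F → . F x ;], [F → . L P L], [F → . L], [L → . * ;] }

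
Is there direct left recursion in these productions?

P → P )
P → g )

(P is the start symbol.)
Yes, P is left-recursive

Direct left recursion occurs when N → N α for some non-terminal N (the right-hand side begins with the left-hand side itself).

P → P ): LEFT RECURSIVE (starts with P)
P → g ): starts with g

The grammar has direct left recursion on: P.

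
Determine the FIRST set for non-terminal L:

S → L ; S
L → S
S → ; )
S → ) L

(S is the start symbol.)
To compute FIRST(L), examine every production with L on the left-hand side, reading each right-hand side left to right until a non-nullable symbol is reached.

FIRST sets of the other non-terminals involved (by the same procedure, iterated to a fixed point):
  FIRST(S) = { ')', ';' }

From L → S:
  - S is a non-terminal: add FIRST(S) \ {ε} = { ')', ';' }
    S is not nullable, so stop

Collecting: FIRST(L) = { ')', ';' }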